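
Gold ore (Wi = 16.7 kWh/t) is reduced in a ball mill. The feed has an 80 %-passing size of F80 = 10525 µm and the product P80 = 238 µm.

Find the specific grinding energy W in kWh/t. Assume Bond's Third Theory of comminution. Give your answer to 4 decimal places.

W = 10·Wi·[P80^(−½) − F80^(−½)]
1/√238 = 0.064820;  1/√10525 = 0.009747
W = 10·16.7·(0.064820 − 0.009747) = 9.1972 kWh/t

W = 9.1972 kWh/t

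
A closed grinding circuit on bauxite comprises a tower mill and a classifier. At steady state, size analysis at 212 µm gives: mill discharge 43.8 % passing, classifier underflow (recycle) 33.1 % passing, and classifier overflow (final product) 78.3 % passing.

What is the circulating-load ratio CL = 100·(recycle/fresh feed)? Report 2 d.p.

CL = 322.43 %

Let r = R/F. Size balance at 212 µm:
r = (o − d)/(d − u)
r = (78.3 − 43.8)/(43.8 − 33.1) = 34.5/10.7 = 3.2243
CL = 100·r = 322.43 %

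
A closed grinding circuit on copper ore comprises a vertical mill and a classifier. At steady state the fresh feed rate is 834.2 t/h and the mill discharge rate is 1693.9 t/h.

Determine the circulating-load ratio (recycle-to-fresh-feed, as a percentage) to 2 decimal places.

Mill node: discharge = fresh + recycle.
R = M − F = 1693.9 − 834.2 = 859.7 t/h
CL = 100·R/F = 100·859.7/834.2 = 103.06 %

CL = 103.06 %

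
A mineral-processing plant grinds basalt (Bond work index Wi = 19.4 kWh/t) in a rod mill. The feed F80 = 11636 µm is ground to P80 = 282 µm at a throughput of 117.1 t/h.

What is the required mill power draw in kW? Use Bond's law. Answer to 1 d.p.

P = 1142.2 kW

W = 10·Wi·(P80^(-½) − F80^(-½))
W = 10·19.4·(1/√282 − 1/√11636) = 10·19.4·(0.050279) = 9.7541 kWh/t
Power = W × throughput = 9.7541 kWh/t × 117.1 t/h = 1142.2 kW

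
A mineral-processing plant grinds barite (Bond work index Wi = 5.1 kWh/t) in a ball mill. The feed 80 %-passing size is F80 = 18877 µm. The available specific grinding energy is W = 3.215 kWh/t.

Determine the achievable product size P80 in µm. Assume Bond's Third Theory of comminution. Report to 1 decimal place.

Bond: W = 10·Wi·(1/√P80 − 1/√F80)
⇒ 1/√P80 = W/(10 Wi) + 1/√F80
  = 3.2150/(10·5.1) + 1/√18877 = 0.063039 + 0.007278 = 0.070318
P80 = (1/0.070318)² = 14.2212² = 202.24 µm

P80 = 202.2 µm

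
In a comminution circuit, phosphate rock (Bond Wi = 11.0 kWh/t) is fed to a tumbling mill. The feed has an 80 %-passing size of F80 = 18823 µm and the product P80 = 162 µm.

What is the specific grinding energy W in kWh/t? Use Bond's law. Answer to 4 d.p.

Bond: W = 10·Wi·(1/√P80 − 1/√F80)
1/√162 = 0.078567;  1/√18823 = 0.007289
W = 10·11.0·(0.078567 − 0.007289) = 7.8406 kWh/t

W = 7.8406 kWh/t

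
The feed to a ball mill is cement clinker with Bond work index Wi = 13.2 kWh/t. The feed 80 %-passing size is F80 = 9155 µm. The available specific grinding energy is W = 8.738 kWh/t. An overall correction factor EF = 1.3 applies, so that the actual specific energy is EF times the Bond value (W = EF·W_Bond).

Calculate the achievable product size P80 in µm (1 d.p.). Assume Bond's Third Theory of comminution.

W_Bond = 10·Wi·(1/√P₈₀ − 1/√F₈₀)
W_Bond = W / EF = 8.738 / 1.3 = 6.7215 kWh/t
1/√P80 = 1/√F80 + W_Bond/(10·Wi)
  = 6.7215/(10·13.2) + 1/√9155 = 0.050921 + 0.010451 = 0.061372
P80 = (1/0.061372)² = 16.2941² = 265.50 µm

P80 = 265.5 µm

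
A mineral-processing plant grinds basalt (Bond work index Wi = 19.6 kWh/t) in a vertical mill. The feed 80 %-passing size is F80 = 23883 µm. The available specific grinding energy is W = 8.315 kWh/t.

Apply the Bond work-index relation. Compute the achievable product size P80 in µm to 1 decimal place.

W = 10·Wi·[P80^(−½) − F80^(−½)]
⇒ 1/√P80 = W/(10 Wi) + 1/√F80
  = 8.3150/(10·19.6) + 1/√23883 = 0.042423 + 0.006471 = 0.048894
P80 = (1/0.048894)² = 20.4523² = 418.30 µm

P80 = 418.3 µm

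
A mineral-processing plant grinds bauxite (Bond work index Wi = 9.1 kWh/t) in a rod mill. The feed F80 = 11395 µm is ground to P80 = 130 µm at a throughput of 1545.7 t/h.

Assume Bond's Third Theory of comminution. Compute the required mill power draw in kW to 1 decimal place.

Bond:  W = 10 Wi (1/√P − 1/√F)
W = 10·9.1·(1/√130 − 1/√11395) = 10·9.1·(0.078338) = 7.1287 kWh/t
Power = W × throughput = 7.1287 kWh/t × 1545.7 t/h = 11018.9 kW

P = 11018.9 kW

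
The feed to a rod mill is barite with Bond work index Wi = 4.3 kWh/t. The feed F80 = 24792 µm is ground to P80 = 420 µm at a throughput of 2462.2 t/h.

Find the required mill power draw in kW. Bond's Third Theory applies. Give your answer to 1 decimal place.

P = 4493.7 kW

W = 10 Wi (1/√P80 − 1/√F80)  [Bond]
W = 10·4.3·(1/√420 − 1/√24792) = 10·4.3·(0.042444) = 1.8251 kWh/t
P = W·T = 1.8251·2462.2 = 4493.7 kW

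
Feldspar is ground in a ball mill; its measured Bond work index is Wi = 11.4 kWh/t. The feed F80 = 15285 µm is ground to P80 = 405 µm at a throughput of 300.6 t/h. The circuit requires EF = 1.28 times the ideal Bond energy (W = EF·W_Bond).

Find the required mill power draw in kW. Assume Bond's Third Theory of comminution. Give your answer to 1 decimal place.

P = 1824.8 kW

W = 10·Wi·(P80^(-½) − F80^(-½))
W = 10·11.4·(1/√405 − 1/√15285) = 10·11.4·(0.041602) = 4.7426 kWh/t
Corrected W = EF·W_Bond = 1.28·4.7426 = 6.0706 kWh/t
P_mill = W·ṁ = 6.0706·300.6 = 1824.8 kW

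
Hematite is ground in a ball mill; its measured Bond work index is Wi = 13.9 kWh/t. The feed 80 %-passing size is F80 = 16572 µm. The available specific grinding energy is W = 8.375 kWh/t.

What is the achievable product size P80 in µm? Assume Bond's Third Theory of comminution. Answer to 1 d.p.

Bond:  W = 10 Wi (1/√P − 1/√F)
⇒ 1/√P80 = W/(10 Wi) + 1/√F80
  = 8.3750/(10·13.9) + 1/√16572 = 0.060252 + 0.007768 = 0.068020
P80 = (1/0.068020)² = 14.7016² = 216.14 µm

P80 = 216.1 µm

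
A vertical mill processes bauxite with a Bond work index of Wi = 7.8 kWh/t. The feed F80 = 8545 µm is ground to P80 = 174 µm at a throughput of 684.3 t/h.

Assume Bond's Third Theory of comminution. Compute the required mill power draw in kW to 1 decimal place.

W = 10·Wi·(P80^(-½) − F80^(-½))
W = 10·7.8·(1/√174 − 1/√8545) = 10·7.8·(0.064992) = 5.0694 kWh/t
Mill draw = 5.0694 × 684.3 = 3469.0 kW

P = 3469.0 kW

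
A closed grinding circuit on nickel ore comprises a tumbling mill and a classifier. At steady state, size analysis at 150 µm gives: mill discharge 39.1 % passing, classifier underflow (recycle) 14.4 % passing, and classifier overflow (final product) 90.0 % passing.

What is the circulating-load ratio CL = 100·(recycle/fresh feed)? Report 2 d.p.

CL = 206.07 %

Classifier node, passing 150 µm:
Fd + Rd = Ru + Fo ⇒ R/F = (o−d)/(d−u)
r = (90.0 − 39.1)/(39.1 − 14.4) = 50.9/24.7 = 2.0607
CL = 100·r = 206.07 %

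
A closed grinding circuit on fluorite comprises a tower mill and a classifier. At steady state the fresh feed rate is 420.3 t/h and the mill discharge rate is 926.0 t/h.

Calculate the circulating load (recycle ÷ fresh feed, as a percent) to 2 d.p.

Discharge = new feed + return, hence
R = M − F = 926.0 − 420.3 = 505.7 t/h
CL = 100·R/F = 100·505.7/420.3 = 120.32 %

CL = 120.32 %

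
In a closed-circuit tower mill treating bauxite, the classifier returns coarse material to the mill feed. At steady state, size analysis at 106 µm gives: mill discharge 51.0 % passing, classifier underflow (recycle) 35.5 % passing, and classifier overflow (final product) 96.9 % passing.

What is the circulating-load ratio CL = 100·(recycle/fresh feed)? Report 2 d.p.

Mass balance on the −106 µm fraction:
d + r·d = r·u + o → r(d−u) = o−d
r = (96.9 − 51.0)/(51.0 − 35.5) = 45.9/15.5 = 2.9613
CL = 100·r = 296.13 %

CL = 296.13 %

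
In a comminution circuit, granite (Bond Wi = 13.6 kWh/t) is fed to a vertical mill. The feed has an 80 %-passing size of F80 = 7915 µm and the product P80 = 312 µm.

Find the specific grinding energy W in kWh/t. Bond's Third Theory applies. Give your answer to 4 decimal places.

W = 6.1708 kWh/t

W = 10 Wi (1/√P80 − 1/√F80)  [Bond]
1/√312 = 0.056614;  1/√7915 = 0.011240
W = 10·13.6·(0.056614 − 0.011240) = 6.1708 kWh/t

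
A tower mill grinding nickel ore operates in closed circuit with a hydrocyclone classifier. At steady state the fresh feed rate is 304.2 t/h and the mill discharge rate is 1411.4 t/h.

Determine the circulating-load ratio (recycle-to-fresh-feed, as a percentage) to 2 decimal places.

M = F + R at steady state, so:
R = M − F = 1411.4 − 304.2 = 1107.2 t/h
CL = 100·R/F = 100·1107.2/304.2 = 363.97 %

CL = 363.97 %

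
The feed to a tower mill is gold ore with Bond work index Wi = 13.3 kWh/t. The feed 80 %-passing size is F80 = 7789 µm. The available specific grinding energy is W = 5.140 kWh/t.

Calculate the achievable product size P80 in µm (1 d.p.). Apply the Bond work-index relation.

W = 10·Wi·[P80^(−½) − F80^(−½)]
P80^(−½) = W/(10 Wi) + F80^(−½)
  = 5.1400/(10·13.3) + 1/√7789 = 0.038647 + 0.011331 = 0.049977
P80 = (1/0.049977)² = 20.0091² = 400.36 µm

P80 = 400.4 µm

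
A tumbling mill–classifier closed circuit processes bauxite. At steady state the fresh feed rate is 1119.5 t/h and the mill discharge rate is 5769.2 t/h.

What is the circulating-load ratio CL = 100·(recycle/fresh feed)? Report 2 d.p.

Steady state: M = F + R.
R = M − F = 5769.2 − 1119.5 = 4649.7 t/h
CL = 100·R/F = 100·4649.7/1119.5 = 415.34 %

CL = 415.34 %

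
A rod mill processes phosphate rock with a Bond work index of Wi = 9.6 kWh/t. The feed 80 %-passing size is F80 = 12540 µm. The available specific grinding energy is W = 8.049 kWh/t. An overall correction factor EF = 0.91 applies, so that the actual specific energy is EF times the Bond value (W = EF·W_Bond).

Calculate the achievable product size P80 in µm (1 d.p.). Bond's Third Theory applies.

P80 = 97.9 µm

W = 10 Wi / √P80 − 10 Wi / √F80
W_Bond = W / EF = 8.049 / 0.91 = 8.8451 kWh/t
1/√P80 = 1/√F80 + W_Bond/(10·Wi)
  = 8.8451/(10·9.6) + 1/√12540 = 0.092136 + 0.008930 = 0.101066
P80 = (1/0.101066)² = 9.8945² = 97.90 µm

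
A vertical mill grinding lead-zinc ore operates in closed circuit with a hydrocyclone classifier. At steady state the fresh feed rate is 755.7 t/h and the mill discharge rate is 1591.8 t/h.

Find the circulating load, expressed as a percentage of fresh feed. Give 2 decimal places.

CL = 110.64 %

Discharge = new feed + return, hence
R = M − F = 1591.8 − 755.7 = 836.1 t/h
CL = 100·R/F = 100·836.1/755.7 = 110.64 %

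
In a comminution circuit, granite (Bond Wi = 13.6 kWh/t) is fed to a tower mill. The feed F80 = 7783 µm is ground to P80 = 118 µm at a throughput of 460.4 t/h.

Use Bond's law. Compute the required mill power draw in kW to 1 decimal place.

W = 10·Wi·(P80^(-½) − F80^(-½))
W = 10·13.6·(1/√118 − 1/√7783) = 10·13.6·(0.080722) = 10.9782 kWh/t
P_mill = W·ṁ = 10.9782·460.4 = 5054.4 kW

P = 5054.4 kW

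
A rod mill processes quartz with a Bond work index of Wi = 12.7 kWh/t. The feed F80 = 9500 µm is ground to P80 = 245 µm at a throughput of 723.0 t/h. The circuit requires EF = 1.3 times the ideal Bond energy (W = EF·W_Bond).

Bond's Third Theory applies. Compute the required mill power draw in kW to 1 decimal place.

P = 6401.4 kW

W = 10·Wi·(P80^(-½) − F80^(-½))
W = 10·12.7·(1/√245 − 1/√9500) = 10·12.7·(0.053628) = 6.8107 kWh/t
W_actual = 1.3 × 6.8107 = 8.8540 kWh/t
P = W·T = 8.8540·723.0 = 6401.4 kW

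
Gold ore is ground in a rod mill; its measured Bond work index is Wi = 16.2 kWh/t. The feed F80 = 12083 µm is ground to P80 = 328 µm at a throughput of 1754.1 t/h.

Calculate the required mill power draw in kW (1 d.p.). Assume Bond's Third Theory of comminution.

P = 13105.2 kW

W = 10·Wi·(P80^(-½) − F80^(-½))
W = 10·16.2·(1/√328 − 1/√12083) = 10·16.2·(0.046118) = 7.4712 kWh/t
Power = W × throughput = 7.4712 kWh/t × 1754.1 t/h = 13105.2 kW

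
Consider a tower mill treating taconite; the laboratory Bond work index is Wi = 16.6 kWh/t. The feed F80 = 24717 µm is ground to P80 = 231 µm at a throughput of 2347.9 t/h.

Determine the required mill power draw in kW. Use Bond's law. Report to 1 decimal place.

W = 10 Wi / √P80 − 10 Wi / √F80
W = 10·16.6·(1/√231 − 1/√24717) = 10·16.6·(0.059435) = 9.8661 kWh/t
P = W·T = 9.8661·2347.9 = 23164.7 kW

P = 23164.7 kW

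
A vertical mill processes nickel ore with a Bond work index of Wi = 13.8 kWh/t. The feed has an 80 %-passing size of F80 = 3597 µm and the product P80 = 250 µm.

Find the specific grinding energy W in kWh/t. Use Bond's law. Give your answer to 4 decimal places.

W = 10 Wi / √P80 − 10 Wi / √F80
1/√250 = 0.063246;  1/√3597 = 0.016674
W = 10·13.8·(0.063246 − 0.016674) = 6.4269 kWh/t

W = 6.4269 kWh/t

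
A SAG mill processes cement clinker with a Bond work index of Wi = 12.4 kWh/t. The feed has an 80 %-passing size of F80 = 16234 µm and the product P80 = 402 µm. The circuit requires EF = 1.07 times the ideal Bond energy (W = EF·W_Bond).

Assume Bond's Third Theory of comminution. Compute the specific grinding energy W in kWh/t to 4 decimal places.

W = 10 Wi (P80^-0.5 − F80^-0.5)
1/√402 = 0.049875;  1/√16234 = 0.007849
W = 10·12.4·(0.049875 − 0.007849) = 5.2113 kWh/t
Apply correction: 5.2113 × 1.07 = 5.5761 kWh/t

W = 5.5761 kWh/t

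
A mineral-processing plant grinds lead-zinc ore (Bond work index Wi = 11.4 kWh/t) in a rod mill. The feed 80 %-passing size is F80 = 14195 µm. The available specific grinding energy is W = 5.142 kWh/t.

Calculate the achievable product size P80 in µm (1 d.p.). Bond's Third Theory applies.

P80 = 349.4 µm

W = 10 Wi (P80^-0.5 − F80^-0.5)
P80^(−½) = W/(10 Wi) + F80^(−½)
  = 5.1420/(10·11.4) + 1/√14195 = 0.045105 + 0.008393 = 0.053499
P80 = (1/0.053499)² = 18.6921² = 349.39 µm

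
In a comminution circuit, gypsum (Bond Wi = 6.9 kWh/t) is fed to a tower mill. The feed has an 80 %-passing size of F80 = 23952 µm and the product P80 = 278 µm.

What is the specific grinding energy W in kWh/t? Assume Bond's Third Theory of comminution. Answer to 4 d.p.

W = 3.6925 kWh/t

W_Bond = 10·Wi·(1/√P₈₀ − 1/√F₈₀)
1/√278 = 0.059976;  1/√23952 = 0.006461
W = 10·6.9·(0.059976 − 0.006461) = 3.6925 kWh/t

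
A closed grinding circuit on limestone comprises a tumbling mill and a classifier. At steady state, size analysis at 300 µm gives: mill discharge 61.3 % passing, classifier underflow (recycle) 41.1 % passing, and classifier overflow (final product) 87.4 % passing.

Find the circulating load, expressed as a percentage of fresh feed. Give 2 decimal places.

CL = 129.21 %

Balance %-passing 300 µm (r = R/F):
d + r·d = r·u + o → r(d−u) = o−d
r = (87.4 − 61.3)/(61.3 − 41.1) = 26.1/20.2 = 1.2921
CL = 100·r = 129.21 %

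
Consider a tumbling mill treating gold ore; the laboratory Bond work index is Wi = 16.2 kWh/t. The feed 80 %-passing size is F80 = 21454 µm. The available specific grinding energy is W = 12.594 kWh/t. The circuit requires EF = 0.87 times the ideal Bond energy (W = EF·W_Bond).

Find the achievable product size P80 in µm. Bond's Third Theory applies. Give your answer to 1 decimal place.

W = 10 Wi (P80^-0.5 − F80^-0.5)
W_Bond = W / EF = 12.594 / 0.87 = 14.4759 kWh/t
⇒ 1/√P80 = W_Bond/(10 Wi) + 1/√F80
  = 14.4759/(10·16.2) + 1/√21454 = 0.089357 + 0.006827 = 0.096184
P80 = (1/0.096184)² = 10.3967² = 108.09 µm

P80 = 108.1 µm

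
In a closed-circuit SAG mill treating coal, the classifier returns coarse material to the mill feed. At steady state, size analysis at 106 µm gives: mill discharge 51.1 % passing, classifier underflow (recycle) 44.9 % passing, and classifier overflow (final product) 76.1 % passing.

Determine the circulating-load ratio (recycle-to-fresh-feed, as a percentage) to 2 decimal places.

Mass balance on the −106 µm fraction:
r = (o − d)/(d − u)
r = (76.1 − 51.1)/(51.1 − 44.9) = 25.0/6.2 = 4.0323
CL = 100·r = 403.23 %

CL = 403.23 %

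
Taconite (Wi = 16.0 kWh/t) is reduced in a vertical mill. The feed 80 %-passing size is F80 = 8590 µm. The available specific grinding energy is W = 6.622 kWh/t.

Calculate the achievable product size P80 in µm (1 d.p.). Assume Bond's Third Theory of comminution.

P80 = 367.3 µm

Bond:  W = 10 Wi (1/√P − 1/√F)
⇒ 1/√P80 = W/(10·Wi) + 1/√F80
  = 6.6220/(10·16.0) + 1/√8590 = 0.041388 + 0.010790 = 0.052177
P80 = (1/0.052177)² = 19.1655² = 367.32 µm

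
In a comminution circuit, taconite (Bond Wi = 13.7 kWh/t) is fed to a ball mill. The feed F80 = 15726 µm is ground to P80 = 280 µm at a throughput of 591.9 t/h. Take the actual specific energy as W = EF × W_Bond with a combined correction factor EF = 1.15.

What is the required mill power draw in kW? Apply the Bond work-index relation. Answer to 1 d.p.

W = 10 Wi (P80^-0.5 − F80^-0.5)
W = 10·13.7·(1/√280 − 1/√15726) = 10·13.7·(0.051787) = 7.0948 kWh/t
Apply correction: 7.0948 × 1.15 = 8.1591 kWh/t
P = W·T = 8.1591·591.9 = 4829.4 kW

P = 4829.4 kW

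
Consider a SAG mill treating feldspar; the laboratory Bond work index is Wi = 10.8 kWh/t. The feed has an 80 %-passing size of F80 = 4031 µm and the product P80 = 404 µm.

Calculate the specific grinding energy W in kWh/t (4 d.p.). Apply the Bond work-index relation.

W_Bond = 10·Wi·(1/√P₈₀ − 1/√F₈₀)
1/√404 = 0.049752;  1/√4031 = 0.015750
W = 10·10.8·(0.049752 − 0.015750) = 3.6721 kWh/t

W = 3.6721 kWh/t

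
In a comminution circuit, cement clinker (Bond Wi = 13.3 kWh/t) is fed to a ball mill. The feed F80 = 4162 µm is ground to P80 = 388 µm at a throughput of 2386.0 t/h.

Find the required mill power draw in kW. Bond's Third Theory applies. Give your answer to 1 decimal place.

P = 11191.5 kW

W = 10 Wi (1/√P80 − 1/√F80)  [Bond]
W = 10·13.3·(1/√388 − 1/√4162) = 10·13.3·(0.035267) = 4.6905 kWh/t
Mill draw = 4.6905 × 2386.0 = 11191.5 kW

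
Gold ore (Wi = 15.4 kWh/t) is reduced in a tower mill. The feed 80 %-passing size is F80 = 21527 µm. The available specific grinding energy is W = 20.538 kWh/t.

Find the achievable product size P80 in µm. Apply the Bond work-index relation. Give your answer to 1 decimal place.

P80 = 50.9 µm

Bond:  W = 10 Wi (1/√P − 1/√F)
1/√P80 = 1/√F80 + W/(10·Wi)
  = 20.5380/(10·15.4) + 1/√21527 = 0.133364 + 0.006816 = 0.140179
P80 = (1/0.140179)² = 7.1337² = 50.89 µm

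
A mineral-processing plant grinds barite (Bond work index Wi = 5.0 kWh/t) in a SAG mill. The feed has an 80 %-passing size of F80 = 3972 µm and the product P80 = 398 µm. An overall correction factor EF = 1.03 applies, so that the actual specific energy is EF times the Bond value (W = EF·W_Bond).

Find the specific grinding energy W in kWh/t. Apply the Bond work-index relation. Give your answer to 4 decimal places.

Bond:  W = 10 Wi (1/√P − 1/√F)
1/√398 = 0.050125;  1/√3972 = 0.015867
W = 10·5.0·(0.050125 − 0.015867) = 1.7129 kWh/t
Apply correction: 1.7129 × 1.03 = 1.7643 kWh/t

W = 1.7643 kWh/t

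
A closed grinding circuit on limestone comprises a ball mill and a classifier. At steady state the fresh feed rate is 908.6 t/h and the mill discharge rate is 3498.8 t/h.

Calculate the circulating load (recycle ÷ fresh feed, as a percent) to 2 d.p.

CL = 285.08 %

Mill node: discharge = fresh + recycle.
R = M − F = 3498.8 − 908.6 = 2590.2 t/h
CL = 100·R/F = 100·2590.2/908.6 = 285.08 %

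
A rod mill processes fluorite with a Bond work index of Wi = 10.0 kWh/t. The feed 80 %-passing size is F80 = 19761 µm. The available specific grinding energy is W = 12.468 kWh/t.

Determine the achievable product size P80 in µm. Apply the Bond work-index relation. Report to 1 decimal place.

W = 10·Wi·[P80^(−½) − F80^(−½)]
⇒ 1/√P80 = W/(10 Wi) + 1/√F80
  = 12.4680/(10·10.0) + 1/√19761 = 0.124680 + 0.007114 = 0.131794
P80 = (1/0.131794)² = 7.5876² = 57.57 µm

P80 = 57.6 µm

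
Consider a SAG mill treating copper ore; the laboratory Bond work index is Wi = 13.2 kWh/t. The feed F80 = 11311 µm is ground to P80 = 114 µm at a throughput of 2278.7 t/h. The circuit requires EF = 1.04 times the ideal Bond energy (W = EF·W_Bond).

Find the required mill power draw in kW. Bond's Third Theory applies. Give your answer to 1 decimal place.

P = 26356.9 kW

W = 10·Wi·[P80^(−½) − F80^(−½)]
W = 10·13.2·(1/√114 − 1/√11311) = 10·13.2·(0.084256) = 11.1218 kWh/t
W_actual = 1.04 × 11.1218 = 11.5667 kWh/t
Power = W × throughput = 11.5667 kWh/t × 2278.7 t/h = 26356.9 kW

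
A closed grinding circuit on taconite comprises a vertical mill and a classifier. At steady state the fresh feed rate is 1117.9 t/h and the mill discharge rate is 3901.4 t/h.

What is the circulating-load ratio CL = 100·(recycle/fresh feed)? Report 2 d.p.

Discharge = new feed + return, hence
R = M − F = 3901.4 − 1117.9 = 2783.5 t/h
CL = 100·R/F = 100·2783.5/1117.9 = 248.99 %

CL = 248.99 %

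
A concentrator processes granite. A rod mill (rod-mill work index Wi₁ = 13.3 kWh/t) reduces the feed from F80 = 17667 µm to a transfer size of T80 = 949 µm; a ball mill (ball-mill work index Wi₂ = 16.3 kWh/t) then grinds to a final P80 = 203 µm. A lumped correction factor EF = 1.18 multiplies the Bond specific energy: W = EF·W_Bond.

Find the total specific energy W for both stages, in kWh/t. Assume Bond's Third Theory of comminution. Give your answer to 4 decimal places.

W = 11.1698 kWh/t

W = 10 Wi (1/√P80 − 1/√F80)  [Bond]
Stage 1 (17667→949 µm, Wi₁=13.3): W₁ = 10·13.3·(0.032461 − 0.007523) = 3.3167 kWh/t
Stage 2 (949→203 µm, Wi₂=16.3): W₂ = 10·16.3·(0.070186 − 0.032461) = 6.1492 kWh/t
W = W₁ + W₂ = 3.3167 + 6.1492 = 9.4659 kWh/t
With EF = 1.18: W = 9.4659·1.18 = 11.1698 kWh/t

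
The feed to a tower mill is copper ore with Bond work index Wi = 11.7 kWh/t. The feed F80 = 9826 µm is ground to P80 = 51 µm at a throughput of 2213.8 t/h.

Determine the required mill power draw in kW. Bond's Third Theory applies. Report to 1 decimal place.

W = 10 Wi (1/√P80 − 1/√F80)  [Bond]
W = 10·11.7·(1/√51 − 1/√9826) = 10·11.7·(0.129940) = 15.2030 kWh/t
Mill draw = 15.2030 × 2213.8 = 33656.3 kW

P = 33656.3 kW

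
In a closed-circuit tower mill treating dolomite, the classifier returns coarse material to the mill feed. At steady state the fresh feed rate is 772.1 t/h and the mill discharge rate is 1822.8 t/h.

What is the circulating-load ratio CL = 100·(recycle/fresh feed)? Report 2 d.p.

Steady state: M = F + R.
R = M − F = 1822.8 − 772.1 = 1050.7 t/h
CL = 100·R/F = 100·1050.7/772.1 = 136.08 %

CL = 136.08 %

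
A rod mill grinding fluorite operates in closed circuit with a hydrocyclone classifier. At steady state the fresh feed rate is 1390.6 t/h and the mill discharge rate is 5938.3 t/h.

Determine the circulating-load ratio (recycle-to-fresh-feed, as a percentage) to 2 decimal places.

CL = 327.03 %

Discharge = new feed + return, hence
R = M − F = 5938.3 − 1390.6 = 4547.7 t/h
CL = 100·R/F = 100·4547.7/1390.6 = 327.03 %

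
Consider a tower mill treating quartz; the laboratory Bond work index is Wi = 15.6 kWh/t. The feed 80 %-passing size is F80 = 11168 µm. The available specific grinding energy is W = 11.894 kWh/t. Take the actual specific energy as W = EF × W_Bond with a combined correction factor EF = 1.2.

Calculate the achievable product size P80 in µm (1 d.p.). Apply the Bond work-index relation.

W = 10·Wi·[P80^(−½) − F80^(−½)]
W_Bond = W / EF = 11.894 / 1.2 = 9.9117 kWh/t
P80^-0.5 = F80^-0.5 + W_Bond/(10 Wi)
  = 9.9117/(10·15.6) + 1/√11168 = 0.063536 + 0.009463 = 0.072999
P80 = (1/0.072999)² = 13.6988² = 187.66 µm

P80 = 187.7 µm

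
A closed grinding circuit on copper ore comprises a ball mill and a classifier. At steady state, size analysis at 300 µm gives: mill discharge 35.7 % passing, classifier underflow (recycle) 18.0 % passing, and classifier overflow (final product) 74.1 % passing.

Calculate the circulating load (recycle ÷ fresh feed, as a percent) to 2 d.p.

Classifier node, passing 300 µm:
r = (o − d)/(d − u)
r = (74.1 − 35.7)/(35.7 − 18.0) = 38.4/17.7 = 2.1695
CL = 100·r = 216.95 %

CL = 216.95 %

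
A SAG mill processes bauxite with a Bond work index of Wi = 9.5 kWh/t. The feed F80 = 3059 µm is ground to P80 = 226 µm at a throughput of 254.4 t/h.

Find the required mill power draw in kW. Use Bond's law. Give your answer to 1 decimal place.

P = 1170.7 kW

Bond: W = 10·Wi·(1/√P80 − 1/√F80)
W = 10·9.5·(1/√226 − 1/√3059) = 10·9.5·(0.048439) = 4.6017 kWh/t
P = W·T = 4.6017·254.4 = 1170.7 kW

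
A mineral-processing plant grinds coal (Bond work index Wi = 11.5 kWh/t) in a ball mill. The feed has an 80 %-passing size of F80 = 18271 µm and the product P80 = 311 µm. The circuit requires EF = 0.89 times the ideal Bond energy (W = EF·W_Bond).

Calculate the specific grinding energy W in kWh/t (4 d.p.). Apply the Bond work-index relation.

W_Bond = 10·Wi·(1/√P₈₀ − 1/√F₈₀)
1/√311 = 0.056705;  1/√18271 = 0.007398
W = 10·11.5·(0.056705 − 0.007398) = 5.6703 kWh/t
W_actual = 0.89 × 5.6703 = 5.0465 kWh/t

W = 5.0465 kWh/t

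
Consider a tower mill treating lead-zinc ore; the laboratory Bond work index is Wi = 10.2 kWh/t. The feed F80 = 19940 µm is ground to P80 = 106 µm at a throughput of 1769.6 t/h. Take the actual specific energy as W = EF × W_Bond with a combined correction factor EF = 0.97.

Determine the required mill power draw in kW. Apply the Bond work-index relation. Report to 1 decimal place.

P = 15765.8 kW

Bond:  W = 10 Wi (1/√P − 1/√F)
W = 10·10.2·(1/√106 − 1/√19940) = 10·10.2·(0.090047) = 9.1848 kWh/t
Corrected W = EF·W_Bond = 0.97·9.1848 = 8.9092 kWh/t
P_mill = W·ṁ = 8.9092·1769.6 = 15765.8 kW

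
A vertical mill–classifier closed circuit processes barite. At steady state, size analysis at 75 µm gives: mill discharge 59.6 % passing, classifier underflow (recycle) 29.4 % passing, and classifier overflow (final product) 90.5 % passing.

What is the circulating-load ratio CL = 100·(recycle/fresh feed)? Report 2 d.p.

CL = 102.32 %

Mass balance on the −75 µm fraction:
(1+r)d = ru + o → r = (o−d)/(d−u)
r = (90.5 − 59.6)/(59.6 − 29.4) = 30.9/30.2 = 1.0232
CL = 100·r = 102.32 %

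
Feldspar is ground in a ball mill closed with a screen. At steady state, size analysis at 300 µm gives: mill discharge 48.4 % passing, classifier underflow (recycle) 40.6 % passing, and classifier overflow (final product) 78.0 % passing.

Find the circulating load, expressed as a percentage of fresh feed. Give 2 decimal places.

Mass balance on the −300 µm fraction:
d + r·d = r·u + o → r(d−u) = o−d
r = (78.0 − 48.4)/(48.4 − 40.6) = 29.6/7.8 = 3.7949
CL = 100·r = 379.49 %

CL = 379.49 %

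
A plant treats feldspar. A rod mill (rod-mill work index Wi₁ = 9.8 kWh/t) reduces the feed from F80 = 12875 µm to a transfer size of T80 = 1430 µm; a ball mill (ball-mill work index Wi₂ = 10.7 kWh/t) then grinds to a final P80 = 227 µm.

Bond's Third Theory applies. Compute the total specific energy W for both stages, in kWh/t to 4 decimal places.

W_Bond = 10·Wi·(1/√P₈₀ − 1/√F₈₀)
Stage 1 (12875→1430 µm, Wi₁=9.8): W₁ = 10·9.8·(0.026444 − 0.008813) = 1.7279 kWh/t
Stage 2 (1430→227 µm, Wi₂=10.7): W₂ = 10·10.7·(0.066372 − 0.026444) = 4.2723 kWh/t
W = W₁ + W₂ = 1.7279 + 4.2723 = 6.0002 kWh/t

W = 6.0002 kWh/t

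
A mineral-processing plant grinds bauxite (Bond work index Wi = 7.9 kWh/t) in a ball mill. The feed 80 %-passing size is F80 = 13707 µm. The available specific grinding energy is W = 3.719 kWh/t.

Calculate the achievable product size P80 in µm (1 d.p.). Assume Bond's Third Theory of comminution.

W = 10·Wi·(P80^(-½) − F80^(-½))
P80^-0.5 = F80^-0.5 + W/(10 Wi)
  = 3.7190/(10·7.9) + 1/√13707 = 0.047076 + 0.008541 = 0.055617
P80 = (1/0.055617)² = 17.9800² = 323.28 µm

P80 = 323.3 µm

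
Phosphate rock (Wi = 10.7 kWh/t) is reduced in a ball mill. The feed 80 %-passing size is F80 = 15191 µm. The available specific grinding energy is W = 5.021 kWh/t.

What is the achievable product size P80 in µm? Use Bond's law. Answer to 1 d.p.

P80 = 330.1 µm

W = 10 Wi (1/√P80 − 1/√F80)  [Bond]
⇒ 1/√P80 = W/(10·Wi) + 1/√F80
  = 5.0210/(10·10.7) + 1/√15191 = 0.046925 + 0.008113 = 0.055039
P80 = (1/0.055039)² = 18.1690² = 330.11 µm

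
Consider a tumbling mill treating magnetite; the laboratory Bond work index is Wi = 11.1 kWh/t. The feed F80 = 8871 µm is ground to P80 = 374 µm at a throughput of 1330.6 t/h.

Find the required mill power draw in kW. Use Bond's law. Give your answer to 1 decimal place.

P = 6069.1 kW

W_Bond = 10·Wi·(1/√P₈₀ − 1/√F₈₀)
W = 10·11.1·(1/√374 − 1/√8871) = 10·11.1·(0.041091) = 4.5612 kWh/t
P_mill = W·ṁ = 4.5612·1330.6 = 6069.1 kW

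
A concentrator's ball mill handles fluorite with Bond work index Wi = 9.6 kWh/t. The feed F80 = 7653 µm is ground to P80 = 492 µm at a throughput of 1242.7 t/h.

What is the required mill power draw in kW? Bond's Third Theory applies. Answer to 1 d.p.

W_Bond = 10·Wi·(1/√P₈₀ − 1/√F₈₀)
W = 10·9.6·(1/√492 − 1/√7653) = 10·9.6·(0.033652) = 3.2306 kWh/t
P_mill = W·ṁ = 3.2306·1242.7 = 4014.7 kW

P = 4014.7 kW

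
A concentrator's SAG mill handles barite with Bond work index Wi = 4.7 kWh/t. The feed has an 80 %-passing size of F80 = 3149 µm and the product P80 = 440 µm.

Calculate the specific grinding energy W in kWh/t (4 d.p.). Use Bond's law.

W = 10 Wi (P80^-0.5 − F80^-0.5)
1/√440 = 0.047673;  1/√3149 = 0.017820
W = 10·4.7·(0.047673 − 0.017820) = 1.4031 kWh/t

W = 1.4031 kWh/t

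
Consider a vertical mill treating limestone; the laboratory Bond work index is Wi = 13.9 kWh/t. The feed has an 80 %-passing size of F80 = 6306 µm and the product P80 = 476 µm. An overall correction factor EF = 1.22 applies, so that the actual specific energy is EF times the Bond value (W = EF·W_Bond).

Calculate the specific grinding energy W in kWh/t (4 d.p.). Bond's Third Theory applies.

W = 10·Wi·(P80^(-½) − F80^(-½))
1/√476 = 0.045835;  1/√6306 = 0.012593
W = 10·13.9·(0.045835 − 0.012593) = 4.6207 kWh/t
Apply correction: 4.6207 × 1.22 = 5.6372 kWh/t

W = 5.6372 kWh/t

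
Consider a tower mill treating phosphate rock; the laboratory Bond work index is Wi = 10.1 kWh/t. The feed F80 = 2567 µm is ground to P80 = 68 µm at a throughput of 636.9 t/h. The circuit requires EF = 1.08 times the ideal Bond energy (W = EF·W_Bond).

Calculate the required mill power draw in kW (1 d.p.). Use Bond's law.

W = 10 Wi (P80^-0.5 − F80^-0.5)
W = 10·10.1·(1/√68 − 1/√2567) = 10·10.1·(0.101531) = 10.2546 kWh/t
W_actual = 1.08 × 10.2546 = 11.0750 kWh/t
Mill draw = 11.0750 × 636.9 = 7053.6 kW

P = 7053.6 kW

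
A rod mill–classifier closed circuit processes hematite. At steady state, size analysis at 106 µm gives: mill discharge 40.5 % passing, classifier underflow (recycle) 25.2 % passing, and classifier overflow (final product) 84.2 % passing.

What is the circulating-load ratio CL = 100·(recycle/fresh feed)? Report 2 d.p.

Classifier node, passing 106 µm:
r = (o − d)/(d − u)
r = (84.2 − 40.5)/(40.5 − 25.2) = 43.7/15.3 = 2.8562
CL = 100·r = 285.62 %

CL = 285.62 %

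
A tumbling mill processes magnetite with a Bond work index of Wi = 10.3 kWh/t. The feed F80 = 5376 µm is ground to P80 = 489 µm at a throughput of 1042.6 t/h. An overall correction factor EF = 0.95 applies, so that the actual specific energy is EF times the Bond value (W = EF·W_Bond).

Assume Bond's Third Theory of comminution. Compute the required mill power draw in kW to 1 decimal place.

W = 10 Wi / √P80 − 10 Wi / √F80
W = 10·10.3·(1/√489 − 1/√5376) = 10·10.3·(0.031583) = 3.2530 kWh/t
With EF = 0.95: W = 3.2530·0.95 = 3.0904 kWh/t
Mill draw = 3.0904 × 1042.6 = 3222.0 kW

P = 3222.0 kW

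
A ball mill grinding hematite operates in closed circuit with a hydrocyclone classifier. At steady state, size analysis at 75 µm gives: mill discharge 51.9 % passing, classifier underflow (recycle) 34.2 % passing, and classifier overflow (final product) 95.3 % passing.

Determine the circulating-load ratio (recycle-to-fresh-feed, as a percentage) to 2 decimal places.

CL = 245.20 %

Two-product formula at 75 µm:
r = (o − d)/(d − u)
r = (95.3 − 51.9)/(51.9 − 34.2) = 43.4/17.7 = 2.4520
CL = 100·r = 245.20 %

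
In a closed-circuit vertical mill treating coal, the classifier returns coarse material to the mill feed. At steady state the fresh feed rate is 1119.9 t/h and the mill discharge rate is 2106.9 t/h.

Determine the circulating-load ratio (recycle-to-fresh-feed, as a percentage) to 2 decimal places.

Steady state: M = F + R.
R = M − F = 2106.9 − 1119.9 = 987.0 t/h
CL = 100·R/F = 100·987.0/1119.9 = 88.13 %

CL = 88.13 %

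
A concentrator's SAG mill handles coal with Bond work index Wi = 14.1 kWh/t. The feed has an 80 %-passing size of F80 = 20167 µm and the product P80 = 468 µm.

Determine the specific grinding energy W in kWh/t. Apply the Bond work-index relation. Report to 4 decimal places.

W = 5.5248 kWh/t

W_Bond = 10·Wi·(1/√P₈₀ − 1/√F₈₀)
1/√468 = 0.046225;  1/√20167 = 0.007042
W = 10·14.1·(0.046225 − 0.007042) = 5.5248 kWh/t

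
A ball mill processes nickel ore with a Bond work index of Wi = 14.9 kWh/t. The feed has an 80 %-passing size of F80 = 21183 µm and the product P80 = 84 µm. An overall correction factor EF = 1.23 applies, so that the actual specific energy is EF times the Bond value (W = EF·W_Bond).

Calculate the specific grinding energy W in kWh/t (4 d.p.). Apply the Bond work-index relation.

W = 10·Wi·[P80^(−½) − F80^(−½)]
1/√84 = 0.109109;  1/√21183 = 0.006871
W = 10·14.9·(0.109109 − 0.006871) = 15.2335 kWh/t
W_actual = 1.23 × 15.2335 = 18.7372 kWh/t

W = 18.7372 kWh/t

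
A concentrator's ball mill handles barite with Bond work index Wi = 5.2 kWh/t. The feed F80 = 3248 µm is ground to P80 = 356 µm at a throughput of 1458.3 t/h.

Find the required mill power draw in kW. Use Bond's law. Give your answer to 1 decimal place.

P = 2688.5 kW

W = 10 Wi (P80^-0.5 − F80^-0.5)
W = 10·5.2·(1/√356 − 1/√3248) = 10·5.2·(0.035453) = 1.8436 kWh/t
P = W·T = 1.8436·1458.3 = 2688.5 kW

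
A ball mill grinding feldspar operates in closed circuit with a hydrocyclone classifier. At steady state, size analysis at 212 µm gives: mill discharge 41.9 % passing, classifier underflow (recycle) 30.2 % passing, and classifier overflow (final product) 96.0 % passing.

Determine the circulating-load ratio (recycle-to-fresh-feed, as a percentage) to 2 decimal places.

Balance %-passing 212 µm (r = R/F):
(1+r)·d = r·u + o ⇒ r = (o−d)/(d−u)
r = (96.0 − 41.9)/(41.9 − 30.2) = 54.1/11.7 = 4.6239
CL = 100·r = 462.39 %

CL = 462.39 %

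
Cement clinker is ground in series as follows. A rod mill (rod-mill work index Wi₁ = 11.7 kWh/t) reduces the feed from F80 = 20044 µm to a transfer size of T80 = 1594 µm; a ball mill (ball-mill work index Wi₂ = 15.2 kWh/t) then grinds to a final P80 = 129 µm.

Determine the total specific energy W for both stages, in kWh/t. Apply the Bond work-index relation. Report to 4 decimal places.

W = 11.6798 kWh/t

W = 10 Wi (P80^-0.5 − F80^-0.5)
Stage 1 (20044→1594 µm, Wi₁=11.7): W₁ = 10·11.7·(0.025047 − 0.007063) = 2.1041 kWh/t
Stage 2 (1594→129 µm, Wi₂=15.2): W₂ = 10·15.2·(0.088045 − 0.025047) = 9.5757 kWh/t
W = W₁ + W₂ = 2.1041 + 9.5757 = 11.6798 kWh/t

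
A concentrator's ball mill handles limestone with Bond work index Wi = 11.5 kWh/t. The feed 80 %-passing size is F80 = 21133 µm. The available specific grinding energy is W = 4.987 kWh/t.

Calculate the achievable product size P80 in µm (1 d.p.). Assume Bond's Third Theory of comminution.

W = 10 Wi / √P80 − 10 Wi / √F80
P80^(−½) = W/(10 Wi) + F80^(−½)
  = 4.9870/(10·11.5) + 1/√21133 = 0.043365 + 0.006879 = 0.050244
P80 = (1/0.050244)² = 19.9028² = 396.12 µm

P80 = 396.1 µm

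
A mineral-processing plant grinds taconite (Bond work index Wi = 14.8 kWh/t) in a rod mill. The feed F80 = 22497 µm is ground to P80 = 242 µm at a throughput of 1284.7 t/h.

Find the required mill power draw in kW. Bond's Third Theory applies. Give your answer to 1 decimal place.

P = 10954.7 kW

W = 10 Wi (1/√P80 − 1/√F80)  [Bond]
W = 10·14.8·(1/√242 − 1/√22497) = 10·14.8·(0.057615) = 8.5271 kWh/t
Mill draw = 8.5271 × 1284.7 = 10954.7 kW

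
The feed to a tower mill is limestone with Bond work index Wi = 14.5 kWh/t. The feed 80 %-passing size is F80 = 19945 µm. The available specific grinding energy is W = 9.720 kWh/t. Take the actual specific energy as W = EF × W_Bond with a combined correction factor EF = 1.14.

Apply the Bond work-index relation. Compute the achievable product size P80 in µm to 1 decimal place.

W = 10·Wi·(P80^(-½) − F80^(-½))
W_Bond = W / EF = 9.720 / 1.14 = 8.5263 kWh/t
⇒ 1/√P80 = W_Bond/(10 Wi) + 1/√F80
  = 8.5263/(10·14.5) + 1/√19945 = 0.058802 + 0.007081 = 0.065883
P80 = (1/0.065883)² = 15.1784² = 230.38 µm

P80 = 230.4 µm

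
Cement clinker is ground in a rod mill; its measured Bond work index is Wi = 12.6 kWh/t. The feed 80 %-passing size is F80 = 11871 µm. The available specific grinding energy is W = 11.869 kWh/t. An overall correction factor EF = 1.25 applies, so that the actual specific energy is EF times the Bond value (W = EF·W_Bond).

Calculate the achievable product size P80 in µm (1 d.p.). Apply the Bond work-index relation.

P80 = 139.9 µm

W_Bond = 10·Wi·(1/√P₈₀ − 1/√F₈₀)
W_Bond = W / EF = 11.869 / 1.25 = 9.4952 kWh/t
1/√P80 = 1/√F80 + W_Bond/(10·Wi)
  = 9.4952/(10·12.6) + 1/√11871 = 0.075359 + 0.009178 = 0.084537
P80 = (1/0.084537)² = 11.8292² = 139.93 µm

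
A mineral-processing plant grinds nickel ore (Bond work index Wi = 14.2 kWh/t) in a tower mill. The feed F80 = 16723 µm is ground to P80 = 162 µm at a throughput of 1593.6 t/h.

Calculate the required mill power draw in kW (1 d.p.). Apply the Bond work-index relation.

W_Bond = 10·Wi·(1/√P₈₀ − 1/√F₈₀)
W = 10·14.2·(1/√162 − 1/√16723) = 10·14.2·(0.070835) = 10.0585 kWh/t
P = W·T = 10.0585·1593.6 = 16029.2 kW

P = 16029.2 kW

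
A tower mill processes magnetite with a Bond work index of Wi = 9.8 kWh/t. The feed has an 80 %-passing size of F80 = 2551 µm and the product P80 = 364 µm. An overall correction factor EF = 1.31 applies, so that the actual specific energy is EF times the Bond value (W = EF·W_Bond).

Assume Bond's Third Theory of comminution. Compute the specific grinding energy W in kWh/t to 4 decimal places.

W = 10·Wi·[P80^(−½) − F80^(−½)]
1/√364 = 0.052414;  1/√2551 = 0.019799
W = 10·9.8·(0.052414 − 0.019799) = 3.1963 kWh/t
Apply correction: 3.1963 × 1.31 = 4.1871 kWh/t

W = 4.1871 kWh/t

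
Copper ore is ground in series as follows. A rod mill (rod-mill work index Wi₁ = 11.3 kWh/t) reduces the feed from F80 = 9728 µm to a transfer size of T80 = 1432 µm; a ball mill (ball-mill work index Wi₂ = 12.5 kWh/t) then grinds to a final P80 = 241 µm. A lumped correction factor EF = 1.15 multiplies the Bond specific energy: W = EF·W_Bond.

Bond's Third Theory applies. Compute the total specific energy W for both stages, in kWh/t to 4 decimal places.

W = 10 Wi / √P80 − 10 Wi / √F80
Stage 1 (9728→1432 µm, Wi₁=11.3): W₁ = 10·11.3·(0.026426 − 0.010139) = 1.8404 kWh/t
Stage 2 (1432→241 µm, Wi₂=12.5): W₂ = 10·12.5·(0.064416 − 0.026426) = 4.7487 kWh/t
W = W₁ + W₂ = 1.8404 + 4.7487 = 6.5892 kWh/t
With EF = 1.15: W = 6.5892·1.15 = 7.5775 kWh/t

W = 7.5775 kWh/t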